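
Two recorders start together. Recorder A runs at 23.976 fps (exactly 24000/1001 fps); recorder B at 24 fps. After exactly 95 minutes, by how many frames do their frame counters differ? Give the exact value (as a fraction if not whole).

95 min = 5700 s.
A emits 24000/1001 × 5700 = 136800000/1001 frames; B emits 24 × 5700 = 136800.
Difference = 136800/1001 frames (≈ 136.6633); B is ahead of A.

136800/1001 frames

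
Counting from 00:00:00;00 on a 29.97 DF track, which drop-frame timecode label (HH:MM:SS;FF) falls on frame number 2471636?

22:54:30;10

Each 10-minute DF block holds 10 × 60 × 30 − 9 × 2 = 17982 frames. 2471636 ÷ 17982 → 137 full blocks, remainder 8102.
Within the partial block the first minute is 1800 frames and each further minute 1798, so 4 further minute boundaries passed. Total skipped labels = 18 × 137 + 2 × 4 = 2474.
Non-drop label index = 2471636 + 2474 = 2474110; at 30 labels/s that is 22:54:30:10, i.e. DF 22:54:30;10.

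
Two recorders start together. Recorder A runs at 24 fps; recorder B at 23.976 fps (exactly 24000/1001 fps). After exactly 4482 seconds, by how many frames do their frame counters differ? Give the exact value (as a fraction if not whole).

107568/1001 frames

A emits 24 × 4482 = 107568 frames; B emits 24000/1001 × 4482 = 107568000/1001.
Difference = 107568/1001 frames (≈ 107.4605); B is behind A.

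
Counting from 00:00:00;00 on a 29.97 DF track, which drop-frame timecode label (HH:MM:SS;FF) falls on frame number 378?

Ten DF minutes hold 17982 frames, so frame 378 lies in block 0 (frames 0–17981) with 378 frames into that block.
The block's first minute is 1800 frames and the rest 1798 each; 378 frames reaches minute 0, so 0 × 18 + 0 × 2 = 0 labels have been skipped so far.
Adding those back, label number 378 + 0 = 378 at 30 labels/s is 12 s + 18 f = 0 h 0 min 12 s frame 18, i.e. 00:00:12;18.

00:00:12;18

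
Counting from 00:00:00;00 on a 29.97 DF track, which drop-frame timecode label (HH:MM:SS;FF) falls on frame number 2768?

00:01:32;10

Each 10-minute DF block holds 10 × 60 × 30 − 9 × 2 = 17982 frames. 2768 ÷ 17982 → 0 full blocks, remainder 2768.
Within the partial block the first minute is 1800 frames and each further minute 1798, so 1 further minute boundary passed. Total skipped labels = 18 × 0 + 2 × 1 = 2.
Non-drop label index = 2768 + 2 = 2770; at 30 labels/s that is 00:01:32:10, i.e. DF 00:01:32;10.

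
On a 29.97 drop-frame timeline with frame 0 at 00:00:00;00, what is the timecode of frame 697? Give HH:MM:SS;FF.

Ten DF minutes hold 17982 frames, so frame 697 lies in block 0 (frames 0–17981) with 697 frames into that block.
The block's first minute is 1800 frames and the rest 1798 each; 697 frames reaches minute 0, so 0 × 18 + 0 × 2 = 0 labels have been skipped so far.
Adding those back, label number 697 + 0 = 697 at 30 labels/s is 23 s + 7 f = 0 h 0 min 23 s frame 7, i.e. 00:00:23;07.

00:00:23;07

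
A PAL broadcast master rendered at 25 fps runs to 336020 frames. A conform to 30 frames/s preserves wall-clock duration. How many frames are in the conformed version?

403224 frames

Target frames = source frames × (target rate / source rate) = 336020 × (30)/(25) = 336020 × 6/5 = 403224.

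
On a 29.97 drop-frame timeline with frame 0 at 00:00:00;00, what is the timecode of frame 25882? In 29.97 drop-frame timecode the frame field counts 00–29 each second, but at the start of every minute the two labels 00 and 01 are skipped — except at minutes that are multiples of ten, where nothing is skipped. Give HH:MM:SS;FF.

00:14:23;18

Ten DF minutes hold 17982 frames, so frame 25882 lies in block 1 (frames 17982–35963) with 7900 frames into that block.
The block's first minute is 1800 frames and the rest 1798 each; 7900 frames reaches minute 4, so 1 × 18 + 4 × 2 = 26 labels have been skipped so far.
Adding those back, label number 25882 + 26 = 25908 at 30 labels/s is 863 s + 18 f = 0 h 14 min 23 s frame 18, i.e. 00:14:23;18.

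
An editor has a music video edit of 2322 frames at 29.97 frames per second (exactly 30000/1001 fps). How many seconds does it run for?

77.4774 seconds

Running time = 2322 / (30000/1001) = 77.4774 s.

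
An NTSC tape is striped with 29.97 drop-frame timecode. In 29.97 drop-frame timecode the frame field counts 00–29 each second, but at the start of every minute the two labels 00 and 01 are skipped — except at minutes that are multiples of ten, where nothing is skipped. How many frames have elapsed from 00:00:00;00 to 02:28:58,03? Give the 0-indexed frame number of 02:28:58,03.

Complete 10-minute blocks: 14, each 17982 frames → 251748.
Remaining 8 whole minutes in the current block: 1800 + 7 × 1798 = 14386 frames.
Within the current minute: 58 × 30 + 3 − 2 = 1741 (labels ;00/;01 skipped at this minute). Total = 251748 + 14386 + 1741 = 267875.

267875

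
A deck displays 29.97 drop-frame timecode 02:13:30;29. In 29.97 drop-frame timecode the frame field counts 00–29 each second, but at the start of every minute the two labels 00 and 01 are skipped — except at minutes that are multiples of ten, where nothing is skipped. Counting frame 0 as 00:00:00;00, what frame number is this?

As if non-drop at 30 labels/s: (2 × 3600 + 13 × 60 + 30) × 30 + 29 = 240329.
Minute boundaries passed: 133; those not divisible by 10: 133 − 13 = 120; dropped labels = 2 × 120 = 240.
Actual frame index = 240329 − 240 = 240089.

240089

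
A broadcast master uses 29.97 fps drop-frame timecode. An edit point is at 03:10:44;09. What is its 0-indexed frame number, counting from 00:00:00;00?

342987

As if non-drop at 30 labels/s: (3 × 3600 + 10 × 60 + 44) × 30 + 9 = 343329.
Minute boundaries passed: 190; those not divisible by 10: 190 − 19 = 171; dropped labels = 2 × 171 = 342.
Actual frame index = 343329 − 342 = 342987.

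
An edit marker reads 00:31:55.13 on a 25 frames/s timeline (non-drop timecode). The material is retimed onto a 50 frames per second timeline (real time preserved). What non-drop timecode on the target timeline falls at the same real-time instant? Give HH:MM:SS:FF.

00:31:55:26

Source frame index: (0×3600 + 31×60 + 55) × 25 + 13 = 47888.
Real time: 47888 / (25) = 47888/25 s.
Target frame: (47888/25) × (50) = 95776.
At 50 labels/s: frame 95776 → 00:31:55:26.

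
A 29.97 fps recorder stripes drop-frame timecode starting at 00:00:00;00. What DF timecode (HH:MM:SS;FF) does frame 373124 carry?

Ten DF minutes hold 17982 frames, so frame 373124 lies in block 20 (frames 359640–377621) with 13484 frames into that block.
The block's first minute is 1800 frames and the rest 1798 each; 13484 frames reaches minute 7, so 20 × 18 + 7 × 2 = 374 labels have been skipped so far.
Adding those back, label number 373124 + 374 = 373498 at 30 labels/s is 12449 s + 28 f = 3 h 27 min 29 s frame 28, i.e. 03:27:29;28.

03:27:29;28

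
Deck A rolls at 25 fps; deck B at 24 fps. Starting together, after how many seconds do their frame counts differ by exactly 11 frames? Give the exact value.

11 seconds

The gap grows by |24 − 25| = 1 frame per second.
Time for a 11-frame gap: 11 ÷ (1) = 11 s.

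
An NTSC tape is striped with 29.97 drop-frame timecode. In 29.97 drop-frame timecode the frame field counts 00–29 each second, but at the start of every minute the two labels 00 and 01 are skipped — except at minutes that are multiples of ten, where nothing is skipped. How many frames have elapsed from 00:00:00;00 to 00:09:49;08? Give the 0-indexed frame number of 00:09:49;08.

Complete 10-minute blocks: 0, each 17982 frames → 0.
Remaining 9 whole minutes in the current block: 1800 + 8 × 1798 = 16184 frames.
Within the current minute: 49 × 30 + 8 − 2 = 1476 (labels ;00/;01 skipped at this minute). Total = 0 + 16184 + 1476 = 17660.

17660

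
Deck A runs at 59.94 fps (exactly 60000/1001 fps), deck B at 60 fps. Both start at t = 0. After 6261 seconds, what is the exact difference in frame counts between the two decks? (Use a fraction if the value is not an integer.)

375660/1001 frames

A emits 60000/1001 × 6261 = 375660000/1001 frames; B emits 60 × 6261 = 375660.
Difference = 375660/1001 frames (≈ 375.2847); B is ahead of A.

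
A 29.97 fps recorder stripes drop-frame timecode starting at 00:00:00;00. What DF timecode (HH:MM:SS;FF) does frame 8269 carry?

Ten DF minutes hold 17982 frames, so frame 8269 lies in block 0 (frames 0–17981) with 8269 frames into that block.
The block's first minute is 1800 frames and the rest 1798 each; 8269 frames reaches minute 4, so 0 × 18 + 4 × 2 = 8 labels have been skipped so far.
Adding those back, label number 8269 + 8 = 8277 at 30 labels/s is 275 s + 27 f = 0 h 4 min 35 s frame 27, i.e. 00:04:35;27.

00:04:35;27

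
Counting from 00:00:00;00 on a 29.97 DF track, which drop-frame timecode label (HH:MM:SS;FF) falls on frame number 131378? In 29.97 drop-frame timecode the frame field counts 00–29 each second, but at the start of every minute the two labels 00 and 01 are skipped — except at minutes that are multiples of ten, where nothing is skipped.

01:13:03;20

Ten DF minutes hold 17982 frames, so frame 131378 lies in block 7 (frames 125874–143855) with 5504 frames into that block.
The block's first minute is 1800 frames and the rest 1798 each; 5504 frames reaches minute 3, so 7 × 18 + 3 × 2 = 132 labels have been skipped so far.
Adding those back, label number 131378 + 132 = 131510 at 30 labels/s is 4383 s + 20 f = 1 h 13 min 3 s frame 20, i.e. 01:13:03;20.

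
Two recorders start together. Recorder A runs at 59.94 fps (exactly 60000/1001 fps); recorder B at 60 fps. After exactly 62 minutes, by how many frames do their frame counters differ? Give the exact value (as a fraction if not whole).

62 min = 3720 s.
A emits 60000/1001 × 3720 = 223200000/1001 frames; B emits 60 × 3720 = 223200.
Difference = 223200/1001 frames (≈ 222.9770); B is ahead of A.

223200/1001 frames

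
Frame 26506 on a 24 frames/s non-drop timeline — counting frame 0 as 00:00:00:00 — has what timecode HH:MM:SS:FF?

00:18:24:10

26506 ÷ 24 = 1104 full seconds, remainder 10 frames.
1104 s = 0 h 18 min 24 s.
Timecode: 00:18:24:10.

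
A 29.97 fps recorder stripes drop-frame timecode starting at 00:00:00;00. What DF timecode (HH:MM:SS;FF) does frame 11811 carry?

00:06:34;03

Each 10-minute DF block holds 10 × 60 × 30 − 9 × 2 = 17982 frames. 11811 ÷ 17982 → 0 full blocks, remainder 11811.
Within the partial block the first minute is 1800 frames and each further minute 1798, so 6 further minute boundaries passed. Total skipped labels = 18 × 0 + 2 × 6 = 12.
Non-drop label index = 11811 + 12 = 11823; at 30 labels/s that is 00:06:34:03, i.e. DF 00:06:34;03.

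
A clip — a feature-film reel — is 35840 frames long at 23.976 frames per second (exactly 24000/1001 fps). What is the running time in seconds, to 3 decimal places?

Running time = 35840 × 1001/24000 = 112112/75 s ≈ 1494.827 s.

1494.827 seconds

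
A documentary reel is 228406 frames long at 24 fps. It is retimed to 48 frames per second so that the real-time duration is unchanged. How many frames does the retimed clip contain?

456812 frames

Frames at target rate = 228406 × (48) / (24) = 456812.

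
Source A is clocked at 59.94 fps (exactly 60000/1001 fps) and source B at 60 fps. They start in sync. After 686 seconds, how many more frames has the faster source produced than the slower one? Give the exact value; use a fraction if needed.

A emits 60000/1001 × 686 = 5880000/143 frames; B emits 60 × 686 = 41160.
Difference = 5880/143 frames (≈ 41.1189); B is ahead of A.

5880/143 frames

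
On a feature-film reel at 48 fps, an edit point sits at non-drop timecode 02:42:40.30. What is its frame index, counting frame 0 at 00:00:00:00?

Total seconds to the label: (2 × 3600 + 42 × 60 + 40) = 9760.
Frame index = 9760 × 48 + 30 = 468510.

468510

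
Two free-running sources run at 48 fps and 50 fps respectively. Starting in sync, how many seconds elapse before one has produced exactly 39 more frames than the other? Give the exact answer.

19.5 seconds

The gap grows by |50 − 48| = 2 frames per second.
Time for a 39-frame gap: 39 ÷ (2) = 19.5 s.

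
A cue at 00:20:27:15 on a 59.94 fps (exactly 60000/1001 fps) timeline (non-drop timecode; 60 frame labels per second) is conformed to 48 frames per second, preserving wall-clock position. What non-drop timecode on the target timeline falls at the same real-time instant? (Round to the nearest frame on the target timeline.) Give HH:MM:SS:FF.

00:20:28:23

Source frame index: (0×3600 + 20×60 + 27) × 60 + 15 = 73635.
Real time: 73635 / (60000/1001) = 4913909/4000 s.
Target frame: (4913909/4000) × (48) = 14741727/250 ≈ 58966.908 → 58967.
At 48 labels/s: frame 58967 → 00:20:28:23.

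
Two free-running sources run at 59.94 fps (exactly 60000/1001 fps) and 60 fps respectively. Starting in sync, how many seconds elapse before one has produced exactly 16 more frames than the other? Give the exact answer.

4004/15 seconds

The gap grows by |60 − 60000/1001| = 60/1001 frames per second.
Time for a 16-frame gap: 16 ÷ (60/1001) = 4004/15 s.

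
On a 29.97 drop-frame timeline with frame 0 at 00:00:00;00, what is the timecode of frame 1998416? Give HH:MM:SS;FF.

18:31:20;16

Ten DF minutes hold 17982 frames, so frame 1998416 lies in block 111 (frames 1996002–2013983) with 2414 frames into that block.
The block's first minute is 1800 frames and the rest 1798 each; 2414 frames reaches minute 1, so 111 × 18 + 1 × 2 = 2000 labels have been skipped so far.
Adding those back, label number 1998416 + 2000 = 2000416 at 30 labels/s is 66680 s + 16 f = 18 h 31 min 20 s frame 16, i.e. 18:31:20;16.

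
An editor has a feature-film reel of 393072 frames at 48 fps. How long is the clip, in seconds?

Running time = 393072 / (48) = 8189 s.

8189 seconds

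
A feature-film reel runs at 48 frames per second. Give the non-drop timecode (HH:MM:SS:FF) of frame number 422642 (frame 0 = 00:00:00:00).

422642 ÷ 48 = 8805 full seconds, remainder 2 frames.
8805 s = 2 h 26 min 45 s.
Timecode: 02:26:45:02.

02:26:45:02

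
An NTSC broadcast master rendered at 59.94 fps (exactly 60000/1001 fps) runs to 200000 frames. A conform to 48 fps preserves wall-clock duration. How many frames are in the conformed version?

160160 frames

Target frames = source frames × (target rate / source rate) = 200000 × (48)/(60000/1001) = 200000 × 1001/1250 = 160160.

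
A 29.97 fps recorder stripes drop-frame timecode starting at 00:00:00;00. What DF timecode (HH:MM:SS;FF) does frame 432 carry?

00:00:14;12

Each 10-minute DF block holds 10 × 60 × 30 − 9 × 2 = 17982 frames. 432 ÷ 17982 → 0 full blocks, remainder 432.
Within the partial block the first minute is 1800 frames and each further minute 1798, so 0 further minute boundaries passed. Total skipped labels = 18 × 0 + 2 × 0 = 0.
Non-drop label index = 432 + 0 = 432; at 30 labels/s that is 00:00:14:12, i.e. DF 00:00:14;12.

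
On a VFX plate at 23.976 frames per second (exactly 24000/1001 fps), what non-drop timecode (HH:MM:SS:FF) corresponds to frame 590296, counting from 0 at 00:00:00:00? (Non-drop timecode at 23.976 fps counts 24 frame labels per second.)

06:49:55:16

590296 ÷ 24 = 24595 full seconds, remainder 16 frames.
24595 s = 6 h 49 min 55 s.
Timecode: 06:49:55:16.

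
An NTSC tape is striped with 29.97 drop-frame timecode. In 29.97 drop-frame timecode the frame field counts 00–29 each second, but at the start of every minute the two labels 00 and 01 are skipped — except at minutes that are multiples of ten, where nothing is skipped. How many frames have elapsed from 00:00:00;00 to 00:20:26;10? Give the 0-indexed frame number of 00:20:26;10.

Complete 10-minute blocks: 2, each 17982 frames → 35964.
Remaining 0 whole minutes in the current block: 0 frames.
Within the current minute: 26 × 30 + 10 = 790. Total = 35964 + 0 + 790 = 36754.

36754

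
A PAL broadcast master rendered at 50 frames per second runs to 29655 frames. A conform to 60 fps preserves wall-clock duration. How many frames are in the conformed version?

35586 frames

Target frames = source frames × (target rate / source rate) = 29655 × (60)/(50) = 29655 × 6/5 = 35586.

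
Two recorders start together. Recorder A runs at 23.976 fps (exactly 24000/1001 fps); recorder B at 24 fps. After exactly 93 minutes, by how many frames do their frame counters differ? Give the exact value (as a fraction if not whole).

93 min = 5580 s.
A emits 24000/1001 × 5580 = 133920000/1001 frames; B emits 24 × 5580 = 133920.
Difference = 133920/1001 frames (≈ 133.7862); B is ahead of A.

133920/1001 frames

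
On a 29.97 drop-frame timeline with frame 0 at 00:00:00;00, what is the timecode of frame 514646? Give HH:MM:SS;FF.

04:46:12;02

Each 10-minute DF block holds 10 × 60 × 30 − 9 × 2 = 17982 frames. 514646 ÷ 17982 → 28 full blocks, remainder 11150.
Within the partial block the first minute is 1800 frames and each further minute 1798, so 6 further minute boundaries passed. Total skipped labels = 18 × 28 + 2 × 6 = 516.
Non-drop label index = 514646 + 516 = 515162; at 30 labels/s that is 04:46:12:02, i.e. DF 04:46:12;02.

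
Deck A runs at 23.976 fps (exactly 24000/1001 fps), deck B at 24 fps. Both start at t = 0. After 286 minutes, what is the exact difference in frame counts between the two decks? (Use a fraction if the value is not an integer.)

2880/7 frames

286 min = 17160 s.
A emits 24000/1001 × 17160 = 2880000/7 frames; B emits 24 × 17160 = 411840.
Difference = 2880/7 frames (≈ 411.4286); B is ahead of A.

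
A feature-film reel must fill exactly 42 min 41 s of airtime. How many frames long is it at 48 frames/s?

42 min 41 s = 2561 s.
Frames = 2561 × 48 = 122928.

122928 frames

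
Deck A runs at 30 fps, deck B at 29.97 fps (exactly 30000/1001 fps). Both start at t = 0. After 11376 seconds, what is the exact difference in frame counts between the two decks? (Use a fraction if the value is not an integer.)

341280/1001 frames

A emits 30 × 11376 = 341280 frames; B emits 30000/1001 × 11376 = 341280000/1001.
Difference = 341280/1001 frames (≈ 340.9391); B is behind A.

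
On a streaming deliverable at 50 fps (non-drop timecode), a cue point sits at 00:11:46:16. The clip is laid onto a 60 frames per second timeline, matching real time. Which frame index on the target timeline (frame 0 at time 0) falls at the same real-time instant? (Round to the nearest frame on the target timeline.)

Source frame index: (0×3600 + 11×60 + 46) × 50 + 16 = 35316.
Real time: 35316 / (50) = 17658/25 s.
Target frame: (17658/25) × (60) = 211896/5 ≈ 42379.200 → 42379.

frame 42379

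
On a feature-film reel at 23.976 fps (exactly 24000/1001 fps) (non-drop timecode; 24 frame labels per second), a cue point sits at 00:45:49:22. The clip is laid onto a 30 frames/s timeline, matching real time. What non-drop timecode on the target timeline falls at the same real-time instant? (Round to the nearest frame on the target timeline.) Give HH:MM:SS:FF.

00:45:52:20

Source frame index: (0×3600 + 45×60 + 49) × 24 + 22 = 65998.
Real time: 65998 / (24000/1001) = 33031999/12000 s.
Target frame: (33031999/12000) × (30) = 33031999/400 ≈ 82579.997 → 82580.
At 30 labels/s: frame 82580 → 00:45:52:20.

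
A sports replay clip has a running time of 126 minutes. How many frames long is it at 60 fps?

126 min = 7560 s.
Frames = 7560 × 60 = 453600.

453600 frames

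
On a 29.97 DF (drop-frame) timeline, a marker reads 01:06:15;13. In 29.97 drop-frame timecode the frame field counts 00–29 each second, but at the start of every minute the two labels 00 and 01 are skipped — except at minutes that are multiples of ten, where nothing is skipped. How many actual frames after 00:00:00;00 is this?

119143

As if non-drop at 30 labels/s: (1 × 3600 + 6 × 60 + 15) × 30 + 13 = 119263.
Minute boundaries passed: 66; those not divisible by 10: 66 − 6 = 60; dropped labels = 2 × 60 = 120.
Actual frame index = 119263 − 120 = 119143.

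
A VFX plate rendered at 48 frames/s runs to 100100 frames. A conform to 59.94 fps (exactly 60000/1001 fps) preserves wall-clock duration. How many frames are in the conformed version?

Target frames = source frames × (target rate / source rate) = 100100 × (60000/1001)/(48) = 100100 × 1250/1001 = 125000.

125000 frames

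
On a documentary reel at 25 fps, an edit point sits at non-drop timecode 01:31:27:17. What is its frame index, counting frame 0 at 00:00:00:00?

137192

Total seconds to the label: (1 × 3600 + 31 × 60 + 27) = 5487.
Frame index = 5487 × 25 + 17 = 137192.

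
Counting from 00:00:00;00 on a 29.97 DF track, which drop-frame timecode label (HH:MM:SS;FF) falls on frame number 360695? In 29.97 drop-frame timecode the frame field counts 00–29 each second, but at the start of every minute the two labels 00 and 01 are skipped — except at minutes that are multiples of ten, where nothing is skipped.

Each 10-minute DF block holds 10 × 60 × 30 − 9 × 2 = 17982 frames. 360695 ÷ 17982 → 20 full blocks, remainder 1055.
Within the partial block the first minute is 1800 frames and each further minute 1798, so 0 further minute boundaries passed. Total skipped labels = 18 × 20 + 2 × 0 = 360.
Non-drop label index = 360695 + 360 = 361055; at 30 labels/s that is 03:20:35:05, i.e. DF 03:20:35;05.

03:20:35;05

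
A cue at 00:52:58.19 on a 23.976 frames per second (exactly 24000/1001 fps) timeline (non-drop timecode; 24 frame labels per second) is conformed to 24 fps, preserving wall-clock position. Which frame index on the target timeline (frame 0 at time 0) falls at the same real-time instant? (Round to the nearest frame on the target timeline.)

Source frame index: (0×3600 + 52×60 + 58) × 24 + 19 = 76291.
Real time: 76291 / (24000/1001) = 76367291/24000 s.
Target frame: (76367291/24000) × (24) = 76367291/1000 ≈ 76367.291 → 76367.

frame 76367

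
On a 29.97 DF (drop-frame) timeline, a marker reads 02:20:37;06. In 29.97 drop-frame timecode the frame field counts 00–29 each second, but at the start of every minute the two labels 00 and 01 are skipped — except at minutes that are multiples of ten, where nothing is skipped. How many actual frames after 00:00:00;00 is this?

252864

As if non-drop at 30 labels/s: (2 × 3600 + 20 × 60 + 37) × 30 + 6 = 253116.
Minute boundaries passed: 140; those not divisible by 10: 140 − 14 = 126; dropped labels = 2 × 126 = 252.
Actual frame index = 253116 − 252 = 252864.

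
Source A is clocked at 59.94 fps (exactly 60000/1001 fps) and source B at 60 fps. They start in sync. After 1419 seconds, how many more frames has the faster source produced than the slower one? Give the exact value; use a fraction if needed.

7740/91 frames

A emits 60000/1001 × 1419 = 7740000/91 frames; B emits 60 × 1419 = 85140.
Difference = 7740/91 frames (≈ 85.0549); B is ahead of A.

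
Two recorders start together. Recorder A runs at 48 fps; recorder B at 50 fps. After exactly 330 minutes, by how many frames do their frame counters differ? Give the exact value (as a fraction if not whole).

330 min = 19800 s.
A emits 48 × 19800 = 950400 frames; B emits 50 × 19800 = 990000.
Difference = 39600 frames; B is ahead of A.

39600 frames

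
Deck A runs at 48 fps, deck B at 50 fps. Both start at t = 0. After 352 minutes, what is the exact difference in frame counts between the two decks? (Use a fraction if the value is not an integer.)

42240 frames

352 min = 21120 s.
A emits 48 × 21120 = 1013760 frames; B emits 50 × 21120 = 1056000.
Difference = 42240 frames; B is ahead of A.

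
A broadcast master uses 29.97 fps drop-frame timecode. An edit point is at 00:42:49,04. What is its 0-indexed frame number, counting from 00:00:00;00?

76998

Complete 10-minute blocks: 4, each 17982 frames → 71928.
Remaining 2 whole minutes in the current block: 1800 + 1 × 1798 = 3598 frames.
Within the current minute: 49 × 30 + 4 − 2 = 1472 (labels ;00/;01 skipped at this minute). Total = 71928 + 3598 + 1472 = 76998.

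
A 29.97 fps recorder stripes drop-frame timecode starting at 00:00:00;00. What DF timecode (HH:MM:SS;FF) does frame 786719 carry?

07:17:30;07

Each 10-minute DF block holds 10 × 60 × 30 − 9 × 2 = 17982 frames. 786719 ÷ 17982 → 43 full blocks, remainder 13493.
Within the partial block the first minute is 1800 frames and each further minute 1798, so 7 further minute boundaries passed. Total skipped labels = 18 × 43 + 2 × 7 = 788.
Non-drop label index = 786719 + 788 = 787507; at 30 labels/s that is 07:17:30:07, i.e. DF 07:17:30;07.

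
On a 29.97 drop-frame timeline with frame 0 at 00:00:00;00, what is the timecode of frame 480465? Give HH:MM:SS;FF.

04:27:11;17

Each 10-minute DF block holds 10 × 60 × 30 − 9 × 2 = 17982 frames. 480465 ÷ 17982 → 26 full blocks, remainder 12933.
Within the partial block the first minute is 1800 frames and each further minute 1798, so 7 further minute boundaries passed. Total skipped labels = 18 × 26 + 2 × 7 = 482.
Non-drop label index = 480465 + 482 = 480947; at 30 labels/s that is 04:27:11:17, i.e. DF 04:27:11;17.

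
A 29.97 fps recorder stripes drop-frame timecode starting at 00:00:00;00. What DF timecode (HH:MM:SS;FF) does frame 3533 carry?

00:01:57;25

Ten DF minutes hold 17982 frames, so frame 3533 lies in block 0 (frames 0–17981) with 3533 frames into that block.
The block's first minute is 1800 frames and the rest 1798 each; 3533 frames reaches minute 1, so 0 × 18 + 1 × 2 = 2 labels have been skipped so far.
Adding those back, label number 3533 + 2 = 3535 at 30 labels/s is 117 s + 25 f = 0 h 1 min 57 s frame 25, i.e. 00:01:57;25.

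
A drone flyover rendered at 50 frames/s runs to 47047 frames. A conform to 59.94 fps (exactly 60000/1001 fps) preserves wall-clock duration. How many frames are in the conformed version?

56400 frames

Target frames = source frames × (target rate / source rate) = 47047 × (60000/1001)/(50) = 47047 × 1200/1001 = 56400.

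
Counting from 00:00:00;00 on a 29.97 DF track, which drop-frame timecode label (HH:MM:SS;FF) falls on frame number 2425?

00:01:20;27

Ten DF minutes hold 17982 frames, so frame 2425 lies in block 0 (frames 0–17981) with 2425 frames into that block.
The block's first minute is 1800 frames and the rest 1798 each; 2425 frames reaches minute 1, so 0 × 18 + 1 × 2 = 2 labels have been skipped so far.
Adding those back, label number 2425 + 2 = 2427 at 30 labels/s is 80 s + 27 f = 0 h 1 min 20 s frame 27, i.e. 00:01:20;27.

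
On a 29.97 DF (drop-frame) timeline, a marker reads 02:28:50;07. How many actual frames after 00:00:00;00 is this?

267639

Complete 10-minute blocks: 14, each 17982 frames → 251748.
Remaining 8 whole minutes in the current block: 1800 + 7 × 1798 = 14386 frames.
Within the current minute: 50 × 30 + 7 − 2 = 1505 (labels ;00/;01 skipped at this minute). Total = 251748 + 14386 + 1505 = 267639.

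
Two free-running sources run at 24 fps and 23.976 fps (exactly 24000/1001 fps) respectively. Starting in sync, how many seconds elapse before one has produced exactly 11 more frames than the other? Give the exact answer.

11011/24 seconds

The gap grows by |24000/1001 − 24| = 24/1001 frames per second.
Time for a 11-frame gap: 11 ÷ (24/1001) = 11011/24 s.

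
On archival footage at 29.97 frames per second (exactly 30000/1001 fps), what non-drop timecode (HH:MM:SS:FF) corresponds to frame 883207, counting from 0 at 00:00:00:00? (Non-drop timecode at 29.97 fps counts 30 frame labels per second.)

883207 ÷ 30 = 29440 full seconds, remainder 7 frames.
29440 s = 8 h 10 min 40 s.
Timecode: 08:10:40:07.

08:10:40:07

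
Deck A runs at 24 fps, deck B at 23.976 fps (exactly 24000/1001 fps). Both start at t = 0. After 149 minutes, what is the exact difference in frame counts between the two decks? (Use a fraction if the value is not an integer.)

214560/1001 frames

149 min = 8940 s.
A emits 24 × 8940 = 214560 frames; B emits 24000/1001 × 8940 = 214560000/1001.
Difference = 214560/1001 frames (≈ 214.3457); B is behind A.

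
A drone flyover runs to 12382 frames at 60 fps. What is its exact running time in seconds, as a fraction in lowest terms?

6191/30 seconds

Running time = 12382 ÷ (60) = 12382 × 1/60 = 6191/30 s.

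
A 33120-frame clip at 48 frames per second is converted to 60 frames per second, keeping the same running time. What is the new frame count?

Frames at target rate = 33120 × (60) / (48) = 41400.

41400 frames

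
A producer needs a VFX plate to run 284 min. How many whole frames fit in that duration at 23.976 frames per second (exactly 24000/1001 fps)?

408551 frames

284 min = 17040 s.
Frames = 17040 × 24000/1001 = 408960000/1001 ≈ 408551.4486.
Complete frames: 408551.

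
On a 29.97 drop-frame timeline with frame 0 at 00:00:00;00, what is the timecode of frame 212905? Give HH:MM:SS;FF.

Each 10-minute DF block holds 10 × 60 × 30 − 9 × 2 = 17982 frames. 212905 ÷ 17982 → 11 full blocks, remainder 15103.
Within the partial block the first minute is 1800 frames and each further minute 1798, so 8 further minute boundaries passed. Total skipped labels = 18 × 11 + 2 × 8 = 214.
Non-drop label index = 212905 + 214 = 213119; at 30 labels/s that is 01:58:23:29, i.e. DF 01:58:23;29.

01:58:23;29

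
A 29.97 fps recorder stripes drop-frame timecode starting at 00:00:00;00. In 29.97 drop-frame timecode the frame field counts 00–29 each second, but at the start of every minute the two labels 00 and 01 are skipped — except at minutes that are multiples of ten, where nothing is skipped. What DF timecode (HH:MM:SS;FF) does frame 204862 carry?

Each 10-minute DF block holds 10 × 60 × 30 − 9 × 2 = 17982 frames. 204862 ÷ 17982 → 11 full blocks, remainder 7060.
Within the partial block the first minute is 1800 frames and each further minute 1798, so 3 further minute boundaries passed. Total skipped labels = 18 × 11 + 2 × 3 = 204.
Non-drop label index = 204862 + 204 = 205066; at 30 labels/s that is 01:53:55:16, i.e. DF 01:53:55;16.

01:53:55;16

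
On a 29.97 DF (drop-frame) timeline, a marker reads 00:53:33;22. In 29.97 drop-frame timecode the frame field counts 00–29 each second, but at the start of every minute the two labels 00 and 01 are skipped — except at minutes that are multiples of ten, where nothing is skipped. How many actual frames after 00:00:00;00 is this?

Complete 10-minute blocks: 5, each 17982 frames → 89910.
Remaining 3 whole minutes in the current block: 1800 + 2 × 1798 = 5396 frames.
Within the current minute: 33 × 30 + 22 − 2 = 1010 (labels ;00/;01 skipped at this minute). Total = 89910 + 5396 + 1010 = 96316.

96316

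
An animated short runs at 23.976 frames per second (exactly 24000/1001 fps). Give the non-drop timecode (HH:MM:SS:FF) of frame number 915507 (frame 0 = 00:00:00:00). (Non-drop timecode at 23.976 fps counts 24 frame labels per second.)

915507 ÷ 24 = 38146 full seconds, remainder 3 frames.
38146 s = 10 h 35 min 46 s.
Timecode: 10:35:46:03.

10:35:46:03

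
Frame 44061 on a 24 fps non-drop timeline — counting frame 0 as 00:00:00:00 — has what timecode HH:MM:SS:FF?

00:30:35:21

44061 ÷ 24 = 1835 full seconds, remainder 21 frames.
1835 s = 0 h 30 min 35 s.
Timecode: 00:30:35:21.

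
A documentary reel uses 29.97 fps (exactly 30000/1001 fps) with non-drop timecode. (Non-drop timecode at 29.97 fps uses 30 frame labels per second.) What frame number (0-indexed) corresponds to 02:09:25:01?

Total seconds to the label: (2 × 3600 + 9 × 60 + 25) = 7765.
Frame index = 7765 × 30 + 1 = 232951.

232951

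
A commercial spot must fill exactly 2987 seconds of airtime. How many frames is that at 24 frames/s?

Frames = 2987 × 24 = 71688.

71688 frames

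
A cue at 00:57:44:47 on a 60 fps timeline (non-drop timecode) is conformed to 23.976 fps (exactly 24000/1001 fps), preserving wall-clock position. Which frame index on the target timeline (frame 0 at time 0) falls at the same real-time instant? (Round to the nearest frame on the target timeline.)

Source frame index: (0×3600 + 57×60 + 44) × 60 + 47 = 207887.
Real time: 207887 / (60) = 207887/60 s.
Target frame: (207887/60) × (24000/1001) = 83154800/1001 ≈ 83071.728 → 83072.

frame 83072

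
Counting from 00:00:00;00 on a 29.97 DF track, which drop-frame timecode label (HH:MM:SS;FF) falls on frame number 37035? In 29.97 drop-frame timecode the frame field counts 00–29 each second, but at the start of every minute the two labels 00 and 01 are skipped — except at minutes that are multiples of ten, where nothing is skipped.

00:20:35;21

Ten DF minutes hold 17982 frames, so frame 37035 lies in block 2 (frames 35964–53945) with 1071 frames into that block.
The block's first minute is 1800 frames and the rest 1798 each; 1071 frames reaches minute 0, so 2 × 18 + 0 × 2 = 36 labels have been skipped so far.
Adding those back, label number 37035 + 36 = 37071 at 30 labels/s is 1235 s + 21 f = 0 h 20 min 35 s frame 21, i.e. 00:20:35;21.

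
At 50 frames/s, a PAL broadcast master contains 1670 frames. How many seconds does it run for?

Running time = 1670 / (50) = 33.4 s.

33.4 seconds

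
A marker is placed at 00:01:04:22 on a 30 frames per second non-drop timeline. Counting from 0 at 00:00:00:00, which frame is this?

frame 1942

Total seconds to the label: (0 × 3600 + 1 × 60 + 4) = 64.
Frame index = 64 × 30 + 22 = 1942.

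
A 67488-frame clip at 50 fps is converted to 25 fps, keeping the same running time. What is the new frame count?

Frames at target rate = 67488 × (25) / (50) = 33744.

33744 frames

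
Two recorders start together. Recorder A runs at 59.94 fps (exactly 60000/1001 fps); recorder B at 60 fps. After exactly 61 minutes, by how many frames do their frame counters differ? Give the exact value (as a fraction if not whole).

219600/1001 frames

61 min = 3660 s.
A emits 60000/1001 × 3660 = 219600000/1001 frames; B emits 60 × 3660 = 219600.
Difference = 219600/1001 frames (≈ 219.3806); B is ahead of A.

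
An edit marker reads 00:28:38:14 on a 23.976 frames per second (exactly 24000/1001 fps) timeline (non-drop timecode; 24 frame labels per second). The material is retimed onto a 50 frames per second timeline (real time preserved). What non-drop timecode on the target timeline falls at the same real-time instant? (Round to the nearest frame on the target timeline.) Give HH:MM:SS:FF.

Source frame index: (0×3600 + 28×60 + 38) × 24 + 14 = 41246.
Real time: 41246 / (24000/1001) = 20643623/12000 s.
Target frame: (20643623/12000) × (50) = 20643623/240 ≈ 86015.096 → 86015.
At 50 labels/s: frame 86015 → 00:28:40:15.

00:28:40:15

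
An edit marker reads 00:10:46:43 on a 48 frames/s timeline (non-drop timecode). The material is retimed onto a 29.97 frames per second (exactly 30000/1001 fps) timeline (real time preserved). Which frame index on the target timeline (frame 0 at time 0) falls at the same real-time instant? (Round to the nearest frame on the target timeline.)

Source frame index: (0×3600 + 10×60 + 46) × 48 + 43 = 31051.
Real time: 31051 / (48) = 31051/48 s.
Target frame: (31051/48) × (30000/1001) = 19406875/1001 ≈ 19387.488 → 19387.

frame 19387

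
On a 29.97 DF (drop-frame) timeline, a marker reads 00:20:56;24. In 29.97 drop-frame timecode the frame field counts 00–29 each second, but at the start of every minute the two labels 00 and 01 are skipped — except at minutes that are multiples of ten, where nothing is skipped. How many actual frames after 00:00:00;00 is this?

As if non-drop at 30 labels/s: (0 × 3600 + 20 × 60 + 56) × 30 + 24 = 37704.
Minute boundaries passed: 20; those not divisible by 10: 20 − 2 = 18; dropped labels = 2 × 18 = 36.
Actual frame index = 37704 − 36 = 37668.

37668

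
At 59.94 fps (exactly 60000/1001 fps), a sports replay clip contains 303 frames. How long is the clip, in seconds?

Running time = 303 / (60000/1001) = 5.05505 s.

5.05505 seconds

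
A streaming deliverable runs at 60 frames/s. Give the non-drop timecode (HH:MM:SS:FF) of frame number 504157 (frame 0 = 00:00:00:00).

02:20:02:37

504157 ÷ 60 = 8402 full seconds, remainder 37 frames.
8402 s = 2 h 20 min 2 s.
Timecode: 02:20:02:37.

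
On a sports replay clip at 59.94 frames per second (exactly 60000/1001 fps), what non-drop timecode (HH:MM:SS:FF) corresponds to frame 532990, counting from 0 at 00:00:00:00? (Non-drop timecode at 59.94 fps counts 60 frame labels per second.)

532990 ÷ 60 = 8883 full seconds, remainder 10 frames.
8883 s = 2 h 28 min 3 s.
Timecode: 02:28:03:10.

02:28:03:10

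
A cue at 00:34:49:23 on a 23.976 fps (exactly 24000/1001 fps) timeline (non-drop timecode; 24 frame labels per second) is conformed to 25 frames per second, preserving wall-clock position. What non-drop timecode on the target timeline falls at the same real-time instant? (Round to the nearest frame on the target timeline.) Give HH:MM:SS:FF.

00:34:52:01

Source frame index: (0×3600 + 34×60 + 49) × 24 + 23 = 50159.
Real time: 50159 / (24000/1001) = 50209159/24000 s.
Target frame: (50209159/24000) × (25) = 50209159/960 ≈ 52301.207 → 52301.
At 25 labels/s: frame 52301 → 00:34:52:01.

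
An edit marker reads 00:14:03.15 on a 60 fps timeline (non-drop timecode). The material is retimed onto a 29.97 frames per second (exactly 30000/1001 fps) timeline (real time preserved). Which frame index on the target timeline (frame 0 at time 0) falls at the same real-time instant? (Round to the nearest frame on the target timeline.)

Source frame index: (0×3600 + 14×60 + 3) × 60 + 15 = 50595.
Real time: 50595 / (60) = 3373/4 s.
Target frame: (3373/4) × (30000/1001) = 25297500/1001 ≈ 25272.228 → 25272.

frame 25272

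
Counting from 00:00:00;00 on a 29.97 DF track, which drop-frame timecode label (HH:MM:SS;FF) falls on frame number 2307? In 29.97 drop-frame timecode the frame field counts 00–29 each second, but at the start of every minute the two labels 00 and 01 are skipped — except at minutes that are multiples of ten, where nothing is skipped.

Ten DF minutes hold 17982 frames, so frame 2307 lies in block 0 (frames 0–17981) with 2307 frames into that block.
The block's first minute is 1800 frames and the rest 1798 each; 2307 frames reaches minute 1, so 0 × 18 + 1 × 2 = 2 labels have been skipped so far.
Adding those back, label number 2307 + 2 = 2309 at 30 labels/s is 76 s + 29 f = 0 h 1 min 16 s frame 29, i.e. 00:01:16;29.

00:01:16;29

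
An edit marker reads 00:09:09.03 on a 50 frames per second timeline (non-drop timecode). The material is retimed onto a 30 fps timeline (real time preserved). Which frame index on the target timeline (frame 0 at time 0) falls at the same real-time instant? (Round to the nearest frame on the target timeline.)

Source frame index: (0×3600 + 9×60 + 9) × 50 + 3 = 27453.
Real time: 27453 / (50) = 27453/50 s.
Target frame: (27453/50) × (30) = 82359/5 ≈ 16471.800 → 16472.

frame 16472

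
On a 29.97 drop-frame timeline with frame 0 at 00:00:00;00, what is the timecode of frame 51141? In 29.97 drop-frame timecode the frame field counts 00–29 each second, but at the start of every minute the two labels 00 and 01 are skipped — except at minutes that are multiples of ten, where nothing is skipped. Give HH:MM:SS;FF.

Ten DF minutes hold 17982 frames, so frame 51141 lies in block 2 (frames 35964–53945) with 15177 frames into that block.
The block's first minute is 1800 frames and the rest 1798 each; 15177 frames reaches minute 8, so 2 × 18 + 8 × 2 = 52 labels have been skipped so far.
Adding those back, label number 51141 + 52 = 51193 at 30 labels/s is 1706 s + 13 f = 0 h 28 min 26 s frame 13, i.e. 00:28:26;13.

00:28:26;13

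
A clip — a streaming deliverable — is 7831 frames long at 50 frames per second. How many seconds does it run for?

156.62 seconds

Running time = 7831 / (50) = 156.62 s.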